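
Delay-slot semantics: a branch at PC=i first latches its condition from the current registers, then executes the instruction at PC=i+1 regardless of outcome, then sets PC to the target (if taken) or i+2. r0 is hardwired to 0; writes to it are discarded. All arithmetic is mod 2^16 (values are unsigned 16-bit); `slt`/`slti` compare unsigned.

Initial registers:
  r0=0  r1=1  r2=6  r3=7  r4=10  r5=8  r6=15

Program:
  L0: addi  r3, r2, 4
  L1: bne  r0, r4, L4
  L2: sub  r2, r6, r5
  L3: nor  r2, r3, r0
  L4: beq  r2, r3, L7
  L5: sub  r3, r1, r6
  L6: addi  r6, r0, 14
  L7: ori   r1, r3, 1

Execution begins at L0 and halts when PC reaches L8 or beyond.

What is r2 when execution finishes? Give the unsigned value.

7

PC=0  addi  r3, r2, 4        | r0=0 r1=1 r2=6 r3=10 r4=10 r5=8 r6=15
PC=1  bne  r0, r4, L4        | r0=0 r1=1 r2=6 r3=10 r4=10 r5=8 r6=15  [TAKEN]
PC=2  sub  r2, r6, r5        | r0=0 r1=1 r2=7 r3=10 r4=10 r5=8 r6=15
PC=4  beq  r2, r3, L7        | r0=0 r1=1 r2=7 r3=10 r4=10 r5=8 r6=15  [not taken]
PC=5  sub  r3, r1, r6        | r0=0 r1=1 r2=7 r3=65522 r4=10 r5=8 r6=15
PC=6  addi  r6, r0, 14       | r0=0 r1=1 r2=7 r3=65522 r4=10 r5=8 r6=14
PC=7  ori   r1, r3, 1        | r0=0 r1=65523 r2=7 r3=65522 r4=10 r5=8 r6=14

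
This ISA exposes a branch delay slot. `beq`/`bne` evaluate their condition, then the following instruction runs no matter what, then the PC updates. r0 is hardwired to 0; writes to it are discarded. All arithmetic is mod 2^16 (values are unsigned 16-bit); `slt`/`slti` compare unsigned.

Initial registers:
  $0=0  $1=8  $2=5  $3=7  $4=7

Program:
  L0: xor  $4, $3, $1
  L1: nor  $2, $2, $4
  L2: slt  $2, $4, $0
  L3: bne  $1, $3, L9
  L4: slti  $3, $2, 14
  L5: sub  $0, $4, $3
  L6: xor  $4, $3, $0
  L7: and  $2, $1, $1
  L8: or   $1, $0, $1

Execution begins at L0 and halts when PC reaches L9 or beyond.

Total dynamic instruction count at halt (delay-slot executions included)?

5

PC=0  xor  $4, $3, $1        | $0=0 $1=8 $2=5 $3=7 $4=15
PC=1  nor  $2, $2, $4        | $0=0 $1=8 $2=65520 $3=7 $4=15
PC=2  slt  $2, $4, $0        | $0=0 $1=8 $2=0 $3=7 $4=15
PC=3  bne  $1, $3, L9        | $0=0 $1=8 $2=0 $3=7 $4=15  [TAKEN]
PC=4  slti  $3, $2, 14       | $0=0 $1=8 $2=0 $3=1 $4=15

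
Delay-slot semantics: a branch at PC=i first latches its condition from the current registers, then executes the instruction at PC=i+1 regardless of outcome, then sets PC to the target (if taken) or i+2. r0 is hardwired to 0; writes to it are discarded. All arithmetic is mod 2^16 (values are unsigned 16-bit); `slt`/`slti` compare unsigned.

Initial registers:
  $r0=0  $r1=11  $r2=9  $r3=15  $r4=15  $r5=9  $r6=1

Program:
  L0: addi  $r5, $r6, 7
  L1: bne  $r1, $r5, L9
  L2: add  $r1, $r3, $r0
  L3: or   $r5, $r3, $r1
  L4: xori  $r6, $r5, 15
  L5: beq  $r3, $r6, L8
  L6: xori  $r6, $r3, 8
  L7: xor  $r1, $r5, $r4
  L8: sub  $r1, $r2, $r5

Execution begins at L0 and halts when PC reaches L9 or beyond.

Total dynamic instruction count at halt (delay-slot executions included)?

  step pc=0: addi  $r5, $r6, 7  regs=(0,11,9,15,15,8,1)
  step pc=1: bne  $r1, $r5, L9  cond=T  regs=(0,11,9,15,15,8,1)
  step pc=2: add  $r1, $r3, $r0  regs=(0,15,9,15,15,8,1)

3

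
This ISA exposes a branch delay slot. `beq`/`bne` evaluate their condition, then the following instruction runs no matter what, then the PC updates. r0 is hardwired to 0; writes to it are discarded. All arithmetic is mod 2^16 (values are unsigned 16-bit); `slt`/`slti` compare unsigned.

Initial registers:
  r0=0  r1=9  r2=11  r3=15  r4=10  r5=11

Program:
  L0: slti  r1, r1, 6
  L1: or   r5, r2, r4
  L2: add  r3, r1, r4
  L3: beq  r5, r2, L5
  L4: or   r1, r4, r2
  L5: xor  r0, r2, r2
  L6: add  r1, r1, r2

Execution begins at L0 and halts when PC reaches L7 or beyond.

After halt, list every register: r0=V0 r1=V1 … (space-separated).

#0 slti  r1, r1, 6 ; 0/0/11/15/10/11
#1 or   r5, r2, r4 ; 0/0/11/15/10/11
#2 add  r3, r1, r4 ; 0/0/11/10/10/11
#3 beq  r5, r2, L5 ; 0/0/11/10/10/11 ; →target
#4 or   r1, r4, r2 ; 0/11/11/10/10/11
#5 xor  r0, r2, r2 ; 0/11/11/10/10/11
#6 add  r1, r1, r2 ; 0/22/11/10/10/11

r0=0 r1=22 r2=11 r3=10 r4=10 r5=11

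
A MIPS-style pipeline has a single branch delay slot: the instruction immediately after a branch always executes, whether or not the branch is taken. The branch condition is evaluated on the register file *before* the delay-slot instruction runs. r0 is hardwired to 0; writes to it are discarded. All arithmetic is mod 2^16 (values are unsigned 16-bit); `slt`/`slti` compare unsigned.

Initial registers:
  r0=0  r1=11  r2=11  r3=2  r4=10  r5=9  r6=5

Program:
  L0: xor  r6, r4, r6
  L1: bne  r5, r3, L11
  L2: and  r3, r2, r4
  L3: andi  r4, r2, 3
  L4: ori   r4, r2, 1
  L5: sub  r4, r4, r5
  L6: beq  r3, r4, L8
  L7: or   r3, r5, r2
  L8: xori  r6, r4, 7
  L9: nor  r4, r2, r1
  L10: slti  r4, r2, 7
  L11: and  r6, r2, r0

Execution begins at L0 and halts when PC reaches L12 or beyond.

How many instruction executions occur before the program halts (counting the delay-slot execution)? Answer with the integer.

[0] xor  r6, r4, r6  →  {r0:0, r1:11, r2:11, r3:2, r4:10, r5:9, r6:15}
[1] bne  r5, r3, L11  →  {r0:0, r1:11, r2:11, r3:2, r4:10, r5:9, r6:15}  ⟨branch taken⟩
[2] and  r3, r2, r4  →  {r0:0, r1:11, r2:11, r3:10, r4:10, r5:9, r6:15}
[11] and  r6, r2, r0  →  {r0:0, r1:11, r2:11, r3:10, r4:10, r5:9, r6:0}

4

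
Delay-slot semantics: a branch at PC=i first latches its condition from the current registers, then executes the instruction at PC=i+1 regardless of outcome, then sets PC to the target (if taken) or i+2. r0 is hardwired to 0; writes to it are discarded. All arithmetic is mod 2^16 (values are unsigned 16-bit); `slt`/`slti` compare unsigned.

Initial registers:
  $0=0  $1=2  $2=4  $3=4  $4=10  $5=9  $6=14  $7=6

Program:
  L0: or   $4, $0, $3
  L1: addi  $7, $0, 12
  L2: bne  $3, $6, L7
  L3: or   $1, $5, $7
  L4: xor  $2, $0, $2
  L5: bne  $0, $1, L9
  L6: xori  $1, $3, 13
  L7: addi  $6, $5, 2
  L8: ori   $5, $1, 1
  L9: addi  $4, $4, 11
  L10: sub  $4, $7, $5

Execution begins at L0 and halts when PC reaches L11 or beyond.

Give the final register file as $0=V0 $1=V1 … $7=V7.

PC=0  or   $4, $0, $3        | $0=0 $1=2 $2=4 $3=4 $4=4 $5=9 $6=14 $7=6
PC=1  addi  $7, $0, 12       | $0=0 $1=2 $2=4 $3=4 $4=4 $5=9 $6=14 $7=12
PC=2  bne  $3, $6, L7        | $0=0 $1=2 $2=4 $3=4 $4=4 $5=9 $6=14 $7=12  [TAKEN]
PC=3  or   $1, $5, $7        | $0=0 $1=13 $2=4 $3=4 $4=4 $5=9 $6=14 $7=12
PC=7  addi  $6, $5, 2        | $0=0 $1=13 $2=4 $3=4 $4=4 $5=9 $6=11 $7=12
PC=8  ori   $5, $1, 1        | $0=0 $1=13 $2=4 $3=4 $4=4 $5=13 $6=11 $7=12
PC=9  addi  $4, $4, 11       | $0=0 $1=13 $2=4 $3=4 $4=15 $5=13 $6=11 $7=12
PC=10 sub  $4, $7, $5        | $0=0 $1=13 $2=4 $3=4 $4=65535 $5=13 $6=11 $7=12

$0=0 $1=13 $2=4 $3=4 $4=65535 $5=13 $6=11 $7=12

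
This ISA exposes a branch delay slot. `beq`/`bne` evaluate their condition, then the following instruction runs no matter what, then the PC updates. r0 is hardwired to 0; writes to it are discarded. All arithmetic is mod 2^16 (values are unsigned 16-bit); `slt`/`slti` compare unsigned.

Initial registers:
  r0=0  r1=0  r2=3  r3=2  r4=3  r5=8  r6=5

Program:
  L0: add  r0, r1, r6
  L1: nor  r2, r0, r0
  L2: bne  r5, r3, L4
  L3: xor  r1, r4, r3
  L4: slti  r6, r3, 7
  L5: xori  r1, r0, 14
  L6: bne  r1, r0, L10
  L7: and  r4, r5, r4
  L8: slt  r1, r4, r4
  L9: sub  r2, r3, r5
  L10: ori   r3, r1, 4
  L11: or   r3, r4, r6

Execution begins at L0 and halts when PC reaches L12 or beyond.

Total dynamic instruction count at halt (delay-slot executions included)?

10

PC=0  add  r0, r1, r6        | r0=0 r1=0 r2=3 r3=2 r4=3 r5=8 r6=5
PC=1  nor  r2, r0, r0        | r0=0 r1=0 r2=65535 r3=2 r4=3 r5=8 r6=5
PC=2  bne  r5, r3, L4        | r0=0 r1=0 r2=65535 r3=2 r4=3 r5=8 r6=5  [TAKEN]
PC=3  xor  r1, r4, r3        | r0=0 r1=1 r2=65535 r3=2 r4=3 r5=8 r6=5
PC=4  slti  r6, r3, 7        | r0=0 r1=1 r2=65535 r3=2 r4=3 r5=8 r6=1
PC=5  xori  r1, r0, 14       | r0=0 r1=14 r2=65535 r3=2 r4=3 r5=8 r6=1
PC=6  bne  r1, r0, L10       | r0=0 r1=14 r2=65535 r3=2 r4=3 r5=8 r6=1  [TAKEN]
PC=7  and  r4, r5, r4        | r0=0 r1=14 r2=65535 r3=2 r4=0 r5=8 r6=1
PC=10 ori   r3, r1, 4        | r0=0 r1=14 r2=65535 r3=14 r4=0 r5=8 r6=1
PC=11 or   r3, r4, r6        | r0=0 r1=14 r2=65535 r3=1 r4=0 r5=8 r6=1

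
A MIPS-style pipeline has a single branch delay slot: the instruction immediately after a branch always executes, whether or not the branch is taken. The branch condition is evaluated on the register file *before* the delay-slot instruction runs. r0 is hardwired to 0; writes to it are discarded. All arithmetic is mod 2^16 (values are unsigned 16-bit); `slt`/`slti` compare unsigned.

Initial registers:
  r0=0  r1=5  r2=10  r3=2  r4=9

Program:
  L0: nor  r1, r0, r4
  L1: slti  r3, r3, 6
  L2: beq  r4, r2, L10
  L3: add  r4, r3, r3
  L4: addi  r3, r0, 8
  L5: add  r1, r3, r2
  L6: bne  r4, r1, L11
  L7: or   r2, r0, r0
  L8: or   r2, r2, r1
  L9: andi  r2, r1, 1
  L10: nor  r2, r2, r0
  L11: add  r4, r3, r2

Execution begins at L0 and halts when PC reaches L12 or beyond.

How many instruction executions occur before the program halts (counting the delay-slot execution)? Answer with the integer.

9

[0] nor  r1, r0, r4  →  {r0:0, r1:65526, r2:10, r3:2, r4:9}
[1] slti  r3, r3, 6  →  {r0:0, r1:65526, r2:10, r3:1, r4:9}
[2] beq  r4, r2, L10  →  {r0:0, r1:65526, r2:10, r3:1, r4:9}  ⟨branch fallthrough⟩
[3] add  r4, r3, r3  →  {r0:0, r1:65526, r2:10, r3:1, r4:2}
[4] addi  r3, r0, 8  →  {r0:0, r1:65526, r2:10, r3:8, r4:2}
[5] add  r1, r3, r2  →  {r0:0, r1:18, r2:10, r3:8, r4:2}
[6] bne  r4, r1, L11  →  {r0:0, r1:18, r2:10, r3:8, r4:2}  ⟨branch taken⟩
[7] or   r2, r0, r0  →  {r0:0, r1:18, r2:0, r3:8, r4:2}
[11] add  r4, r3, r2  →  {r0:0, r1:18, r2:0, r3:8, r4:8}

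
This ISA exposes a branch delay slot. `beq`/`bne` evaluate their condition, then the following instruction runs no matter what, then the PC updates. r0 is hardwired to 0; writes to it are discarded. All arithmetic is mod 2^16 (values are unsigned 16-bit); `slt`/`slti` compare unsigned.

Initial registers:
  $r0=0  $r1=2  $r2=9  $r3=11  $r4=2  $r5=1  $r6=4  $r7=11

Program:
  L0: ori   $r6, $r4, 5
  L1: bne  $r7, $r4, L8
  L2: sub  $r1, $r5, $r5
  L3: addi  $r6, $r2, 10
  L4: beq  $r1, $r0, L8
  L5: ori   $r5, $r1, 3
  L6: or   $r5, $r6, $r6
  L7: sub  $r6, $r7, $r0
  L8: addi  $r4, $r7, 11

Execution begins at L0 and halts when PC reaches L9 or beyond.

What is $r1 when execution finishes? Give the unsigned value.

PC=0  ori   $r6, $r4, 5      | $r0=0 $r1=2 $r2=9 $r3=11 $r4=2 $r5=1 $r6=7 $r7=11
PC=1  bne  $r7, $r4, L8      | $r0=0 $r1=2 $r2=9 $r3=11 $r4=2 $r5=1 $r6=7 $r7=11  [TAKEN]
PC=2  sub  $r1, $r5, $r5     | $r0=0 $r1=0 $r2=9 $r3=11 $r4=2 $r5=1 $r6=7 $r7=11
PC=8  addi  $r4, $r7, 11     | $r0=0 $r1=0 $r2=9 $r3=11 $r4=22 $r5=1 $r6=7 $r7=11

0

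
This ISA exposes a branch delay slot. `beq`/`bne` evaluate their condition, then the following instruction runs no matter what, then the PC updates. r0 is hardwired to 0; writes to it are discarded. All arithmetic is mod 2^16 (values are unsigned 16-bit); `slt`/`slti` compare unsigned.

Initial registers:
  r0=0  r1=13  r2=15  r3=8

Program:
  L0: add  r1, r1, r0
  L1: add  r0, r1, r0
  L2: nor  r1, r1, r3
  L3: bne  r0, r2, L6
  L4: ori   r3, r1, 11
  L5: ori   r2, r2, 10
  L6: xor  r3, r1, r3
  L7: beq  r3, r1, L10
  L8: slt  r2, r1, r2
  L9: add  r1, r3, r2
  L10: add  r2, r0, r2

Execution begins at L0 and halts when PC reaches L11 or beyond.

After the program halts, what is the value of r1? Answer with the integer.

9

[0] add  r1, r1, r0  →  {r0:0, r1:13, r2:15, r3:8}
[1] add  r0, r1, r0  →  {r0:0, r1:13, r2:15, r3:8}
[2] nor  r1, r1, r3  →  {r0:0, r1:65522, r2:15, r3:8}
[3] bne  r0, r2, L6  →  {r0:0, r1:65522, r2:15, r3:8}  ⟨branch taken⟩
[4] ori   r3, r1, 11  →  {r0:0, r1:65522, r2:15, r3:65531}
[6] xor  r3, r1, r3  →  {r0:0, r1:65522, r2:15, r3:9}
[7] beq  r3, r1, L10  →  {r0:0, r1:65522, r2:15, r3:9}  ⟨branch fallthrough⟩
[8] slt  r2, r1, r2  →  {r0:0, r1:65522, r2:0, r3:9}
[9] add  r1, r3, r2  →  {r0:0, r1:9, r2:0, r3:9}
[10] add  r2, r0, r2  →  {r0:0, r1:9, r2:0, r3:9}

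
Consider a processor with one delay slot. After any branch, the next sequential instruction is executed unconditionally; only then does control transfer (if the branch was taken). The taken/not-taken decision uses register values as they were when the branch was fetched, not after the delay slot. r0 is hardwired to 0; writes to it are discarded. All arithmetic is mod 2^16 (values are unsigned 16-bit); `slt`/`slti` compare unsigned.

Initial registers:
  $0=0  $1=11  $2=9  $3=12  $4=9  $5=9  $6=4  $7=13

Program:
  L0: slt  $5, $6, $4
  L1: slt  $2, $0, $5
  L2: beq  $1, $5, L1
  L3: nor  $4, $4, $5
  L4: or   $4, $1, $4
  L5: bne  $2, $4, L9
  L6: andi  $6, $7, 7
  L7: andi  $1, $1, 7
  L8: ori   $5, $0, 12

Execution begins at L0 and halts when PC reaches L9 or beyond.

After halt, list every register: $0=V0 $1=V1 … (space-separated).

[0] slt  $5, $6, $4  →  {$0:0, $1:11, $2:9, $3:12, $4:9, $5:1, $6:4, $7:13}
[1] slt  $2, $0, $5  →  {$0:0, $1:11, $2:1, $3:12, $4:9, $5:1, $6:4, $7:13}
[2] beq  $1, $5, L1  →  {$0:0, $1:11, $2:1, $3:12, $4:9, $5:1, $6:4, $7:13}  ⟨branch fallthrough⟩
[3] nor  $4, $4, $5  →  {$0:0, $1:11, $2:1, $3:12, $4:65526, $5:1, $6:4, $7:13}
[4] or   $4, $1, $4  →  {$0:0, $1:11, $2:1, $3:12, $4:65535, $5:1, $6:4, $7:13}
[5] bne  $2, $4, L9  →  {$0:0, $1:11, $2:1, $3:12, $4:65535, $5:1, $6:4, $7:13}  ⟨branch taken⟩
[6] andi  $6, $7, 7  →  {$0:0, $1:11, $2:1, $3:12, $4:65535, $5:1, $6:5, $7:13}

$0=0 $1=11 $2=1 $3=12 $4=65535 $5=1 $6=5 $7=13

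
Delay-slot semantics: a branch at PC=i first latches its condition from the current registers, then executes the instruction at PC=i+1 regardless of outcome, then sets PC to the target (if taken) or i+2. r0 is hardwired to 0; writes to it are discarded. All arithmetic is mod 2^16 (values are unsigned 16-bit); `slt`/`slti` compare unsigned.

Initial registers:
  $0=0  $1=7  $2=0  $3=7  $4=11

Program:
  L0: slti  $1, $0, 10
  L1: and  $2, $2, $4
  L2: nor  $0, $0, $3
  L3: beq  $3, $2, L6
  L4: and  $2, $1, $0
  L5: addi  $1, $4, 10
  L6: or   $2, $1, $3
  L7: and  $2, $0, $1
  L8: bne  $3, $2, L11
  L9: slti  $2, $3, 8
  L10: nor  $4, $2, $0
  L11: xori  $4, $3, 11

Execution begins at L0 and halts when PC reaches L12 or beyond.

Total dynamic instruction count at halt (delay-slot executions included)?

11

#0 slti  $1, $0, 10 ; 0/1/0/7/11
#1 and  $2, $2, $4 ; 0/1/0/7/11
#2 nor  $0, $0, $3 ; 0/1/0/7/11
#3 beq  $3, $2, L6 ; 0/1/0/7/11 ; →fallthru
#4 and  $2, $1, $0 ; 0/1/0/7/11
#5 addi  $1, $4, 10 ; 0/21/0/7/11
#6 or   $2, $1, $3 ; 0/21/23/7/11
#7 and  $2, $0, $1 ; 0/21/0/7/11
#8 bne  $3, $2, L11 ; 0/21/0/7/11 ; →target
#9 slti  $2, $3, 8 ; 0/21/1/7/11
#11 xori  $4, $3, 11 ; 0/21/1/7/12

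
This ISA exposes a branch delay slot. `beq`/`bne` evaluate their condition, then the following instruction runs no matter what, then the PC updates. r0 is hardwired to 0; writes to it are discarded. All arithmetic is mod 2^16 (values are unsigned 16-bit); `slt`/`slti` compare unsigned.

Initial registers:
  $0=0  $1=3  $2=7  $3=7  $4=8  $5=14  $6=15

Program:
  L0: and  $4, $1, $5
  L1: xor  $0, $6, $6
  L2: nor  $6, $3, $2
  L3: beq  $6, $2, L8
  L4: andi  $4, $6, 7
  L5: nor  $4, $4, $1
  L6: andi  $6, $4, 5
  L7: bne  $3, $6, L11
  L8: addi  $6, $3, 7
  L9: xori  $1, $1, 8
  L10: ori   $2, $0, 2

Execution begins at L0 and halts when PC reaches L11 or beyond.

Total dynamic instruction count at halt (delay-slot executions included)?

9

#0 and  $4, $1, $5 ; 0/3/7/7/2/14/15
#1 xor  $0, $6, $6 ; 0/3/7/7/2/14/15
#2 nor  $6, $3, $2 ; 0/3/7/7/2/14/65528
#3 beq  $6, $2, L8 ; 0/3/7/7/2/14/65528 ; →fallthru
#4 andi  $4, $6, 7 ; 0/3/7/7/0/14/65528
#5 nor  $4, $4, $1 ; 0/3/7/7/65532/14/65528
#6 andi  $6, $4, 5 ; 0/3/7/7/65532/14/4
#7 bne  $3, $6, L11 ; 0/3/7/7/65532/14/4 ; →target
#8 addi  $6, $3, 7 ; 0/3/7/7/65532/14/14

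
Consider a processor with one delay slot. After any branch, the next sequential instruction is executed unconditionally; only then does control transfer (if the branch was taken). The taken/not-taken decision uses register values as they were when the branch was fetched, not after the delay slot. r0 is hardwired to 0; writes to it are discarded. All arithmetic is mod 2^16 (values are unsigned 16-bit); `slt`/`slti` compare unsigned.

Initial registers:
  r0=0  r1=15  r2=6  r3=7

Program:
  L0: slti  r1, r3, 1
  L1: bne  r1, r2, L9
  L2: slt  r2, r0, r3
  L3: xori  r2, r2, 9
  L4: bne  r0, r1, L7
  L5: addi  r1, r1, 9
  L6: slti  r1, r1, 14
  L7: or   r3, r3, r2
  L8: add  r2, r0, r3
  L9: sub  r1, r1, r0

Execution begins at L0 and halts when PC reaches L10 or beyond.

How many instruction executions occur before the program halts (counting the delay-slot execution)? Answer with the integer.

PC=0  slti  r1, r3, 1        | r0=0 r1=0 r2=6 r3=7
PC=1  bne  r1, r2, L9        | r0=0 r1=0 r2=6 r3=7  [TAKEN]
PC=2  slt  r2, r0, r3        | r0=0 r1=0 r2=1 r3=7
PC=9  sub  r1, r1, r0        | r0=0 r1=0 r2=1 r3=7

4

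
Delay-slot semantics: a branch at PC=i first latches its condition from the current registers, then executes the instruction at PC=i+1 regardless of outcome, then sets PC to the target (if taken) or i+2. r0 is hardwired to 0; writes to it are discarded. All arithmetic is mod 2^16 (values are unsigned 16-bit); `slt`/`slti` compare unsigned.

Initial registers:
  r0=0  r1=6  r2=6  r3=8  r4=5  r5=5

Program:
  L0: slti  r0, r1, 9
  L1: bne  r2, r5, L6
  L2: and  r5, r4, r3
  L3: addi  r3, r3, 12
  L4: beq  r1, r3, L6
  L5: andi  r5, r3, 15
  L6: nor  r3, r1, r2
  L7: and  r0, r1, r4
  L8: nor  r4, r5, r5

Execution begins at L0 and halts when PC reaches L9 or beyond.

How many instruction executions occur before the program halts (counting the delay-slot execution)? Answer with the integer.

  step pc=0: slti  r0, r1, 9  regs=(0,6,6,8,5,5)
  step pc=1: bne  r2, r5, L6  cond=T  regs=(0,6,6,8,5,5)
  step pc=2: and  r5, r4, r3  regs=(0,6,6,8,5,0)
  step pc=6: nor  r3, r1, r2  regs=(0,6,6,65529,5,0)
  step pc=7: and  r0, r1, r4  regs=(0,6,6,65529,5,0)
  step pc=8: nor  r4, r5, r5  regs=(0,6,6,65529,65535,0)

6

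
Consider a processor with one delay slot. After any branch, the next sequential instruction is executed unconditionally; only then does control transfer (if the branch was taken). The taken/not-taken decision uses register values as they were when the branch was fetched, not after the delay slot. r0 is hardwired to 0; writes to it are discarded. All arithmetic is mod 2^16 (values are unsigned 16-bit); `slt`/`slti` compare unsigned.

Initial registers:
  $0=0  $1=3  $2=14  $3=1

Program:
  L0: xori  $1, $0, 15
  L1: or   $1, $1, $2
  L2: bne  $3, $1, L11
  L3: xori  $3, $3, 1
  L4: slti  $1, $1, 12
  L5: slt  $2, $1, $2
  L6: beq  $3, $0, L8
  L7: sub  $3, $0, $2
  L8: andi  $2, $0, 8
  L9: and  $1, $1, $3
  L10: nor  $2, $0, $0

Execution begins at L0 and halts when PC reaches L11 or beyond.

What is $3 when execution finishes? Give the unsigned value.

#0 xori  $1, $0, 15 ; 0/15/14/1
#1 or   $1, $1, $2 ; 0/15/14/1
#2 bne  $3, $1, L11 ; 0/15/14/1 ; →target
#3 xori  $3, $3, 1 ; 0/15/14/0

0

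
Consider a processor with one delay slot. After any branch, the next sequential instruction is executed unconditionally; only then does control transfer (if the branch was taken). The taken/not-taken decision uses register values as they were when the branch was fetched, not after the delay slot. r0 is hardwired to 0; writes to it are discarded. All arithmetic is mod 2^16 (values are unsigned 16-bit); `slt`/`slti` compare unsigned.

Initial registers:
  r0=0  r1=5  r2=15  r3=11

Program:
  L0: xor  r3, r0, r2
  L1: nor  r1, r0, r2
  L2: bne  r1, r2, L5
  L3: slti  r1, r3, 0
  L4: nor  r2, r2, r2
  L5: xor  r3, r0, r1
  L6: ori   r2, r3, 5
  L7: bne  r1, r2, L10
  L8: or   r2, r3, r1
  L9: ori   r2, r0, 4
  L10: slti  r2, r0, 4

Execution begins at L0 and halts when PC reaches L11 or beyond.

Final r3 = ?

#0 xor  r3, r0, r2 ; 0/5/15/15
#1 nor  r1, r0, r2 ; 0/65520/15/15
#2 bne  r1, r2, L5 ; 0/65520/15/15 ; →target
#3 slti  r1, r3, 0 ; 0/0/15/15
#5 xor  r3, r0, r1 ; 0/0/15/0
#6 ori   r2, r3, 5 ; 0/0/5/0
#7 bne  r1, r2, L10 ; 0/0/5/0 ; →target
#8 or   r2, r3, r1 ; 0/0/0/0
#10 slti  r2, r0, 4 ; 0/0/1/0

0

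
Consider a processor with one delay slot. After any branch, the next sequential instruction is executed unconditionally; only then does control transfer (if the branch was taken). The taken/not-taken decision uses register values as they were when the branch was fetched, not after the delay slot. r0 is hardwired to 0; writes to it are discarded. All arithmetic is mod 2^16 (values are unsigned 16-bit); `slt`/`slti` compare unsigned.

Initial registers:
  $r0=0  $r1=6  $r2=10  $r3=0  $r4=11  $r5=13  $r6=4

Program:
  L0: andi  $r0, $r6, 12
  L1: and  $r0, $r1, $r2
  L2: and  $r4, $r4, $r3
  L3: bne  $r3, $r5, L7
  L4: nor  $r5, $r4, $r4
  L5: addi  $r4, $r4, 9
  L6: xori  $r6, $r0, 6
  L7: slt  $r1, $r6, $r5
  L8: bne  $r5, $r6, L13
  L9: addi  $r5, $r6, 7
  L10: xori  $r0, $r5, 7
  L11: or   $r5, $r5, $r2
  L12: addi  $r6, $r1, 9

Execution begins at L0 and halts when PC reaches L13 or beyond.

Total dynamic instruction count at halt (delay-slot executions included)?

8

  step pc=0: andi  $r0, $r6, 12  regs=(0,6,10,0,11,13,4)
  step pc=1: and  $r0, $r1, $r2  regs=(0,6,10,0,11,13,4)
  step pc=2: and  $r4, $r4, $r3  regs=(0,6,10,0,0,13,4)
  step pc=3: bne  $r3, $r5, L7  cond=T  regs=(0,6,10,0,0,13,4)
  step pc=4: nor  $r5, $r4, $r4  regs=(0,6,10,0,0,65535,4)
  step pc=7: slt  $r1, $r6, $r5  regs=(0,1,10,0,0,65535,4)
  step pc=8: bne  $r5, $r6, L13  cond=T  regs=(0,1,10,0,0,65535,4)
  step pc=9: addi  $r5, $r6, 7  regs=(0,1,10,0,0,11,4)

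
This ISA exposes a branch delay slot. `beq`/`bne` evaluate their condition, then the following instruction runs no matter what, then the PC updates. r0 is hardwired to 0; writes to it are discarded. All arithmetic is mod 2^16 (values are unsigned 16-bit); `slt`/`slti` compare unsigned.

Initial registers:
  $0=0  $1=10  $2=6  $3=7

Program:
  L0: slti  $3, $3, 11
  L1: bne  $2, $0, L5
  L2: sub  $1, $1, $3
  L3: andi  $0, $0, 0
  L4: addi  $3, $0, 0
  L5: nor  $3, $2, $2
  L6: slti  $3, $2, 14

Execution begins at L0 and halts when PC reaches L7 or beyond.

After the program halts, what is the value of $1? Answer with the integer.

  step pc=0: slti  $3, $3, 11  regs=(0,10,6,1)
  step pc=1: bne  $2, $0, L5  cond=T  regs=(0,10,6,1)
  step pc=2: sub  $1, $1, $3  regs=(0,9,6,1)
  step pc=5: nor  $3, $2, $2  regs=(0,9,6,65529)
  step pc=6: slti  $3, $2, 14  regs=(0,9,6,1)

9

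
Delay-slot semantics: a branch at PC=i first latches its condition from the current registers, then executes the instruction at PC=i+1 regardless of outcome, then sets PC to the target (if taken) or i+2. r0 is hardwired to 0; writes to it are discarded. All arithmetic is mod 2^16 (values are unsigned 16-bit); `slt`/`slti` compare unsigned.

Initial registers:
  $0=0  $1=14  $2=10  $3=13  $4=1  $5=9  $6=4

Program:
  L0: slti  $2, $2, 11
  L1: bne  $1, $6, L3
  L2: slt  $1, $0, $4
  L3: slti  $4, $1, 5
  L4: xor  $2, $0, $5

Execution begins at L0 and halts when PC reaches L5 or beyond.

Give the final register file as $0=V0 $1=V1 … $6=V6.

$0=0 $1=1 $2=9 $3=13 $4=1 $5=9 $6=4

[0] slti  $2, $2, 11  →  {$0:0, $1:14, $2:1, $3:13, $4:1, $5:9, $6:4}
[1] bne  $1, $6, L3  →  {$0:0, $1:14, $2:1, $3:13, $4:1, $5:9, $6:4}  ⟨branch taken⟩
[2] slt  $1, $0, $4  →  {$0:0, $1:1, $2:1, $3:13, $4:1, $5:9, $6:4}
[3] slti  $4, $1, 5  →  {$0:0, $1:1, $2:1, $3:13, $4:1, $5:9, $6:4}
[4] xor  $2, $0, $5  →  {$0:0, $1:1, $2:9, $3:13, $4:1, $5:9, $6:4}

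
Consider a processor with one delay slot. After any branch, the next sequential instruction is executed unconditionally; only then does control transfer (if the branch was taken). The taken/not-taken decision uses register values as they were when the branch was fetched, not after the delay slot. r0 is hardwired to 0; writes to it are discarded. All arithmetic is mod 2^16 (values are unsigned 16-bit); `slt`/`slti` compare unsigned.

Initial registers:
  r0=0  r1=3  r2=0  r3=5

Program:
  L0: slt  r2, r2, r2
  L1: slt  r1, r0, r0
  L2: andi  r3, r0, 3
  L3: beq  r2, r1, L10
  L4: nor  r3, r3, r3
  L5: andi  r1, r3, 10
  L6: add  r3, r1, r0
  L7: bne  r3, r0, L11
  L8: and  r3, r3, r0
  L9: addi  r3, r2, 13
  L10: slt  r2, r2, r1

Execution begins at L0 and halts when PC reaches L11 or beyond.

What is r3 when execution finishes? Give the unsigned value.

#0 slt  r2, r2, r2 ; 0/3/0/5
#1 slt  r1, r0, r0 ; 0/0/0/5
#2 andi  r3, r0, 3 ; 0/0/0/0
#3 beq  r2, r1, L10 ; 0/0/0/0 ; →target
#4 nor  r3, r3, r3 ; 0/0/0/65535
#10 slt  r2, r2, r1 ; 0/0/0/65535

65535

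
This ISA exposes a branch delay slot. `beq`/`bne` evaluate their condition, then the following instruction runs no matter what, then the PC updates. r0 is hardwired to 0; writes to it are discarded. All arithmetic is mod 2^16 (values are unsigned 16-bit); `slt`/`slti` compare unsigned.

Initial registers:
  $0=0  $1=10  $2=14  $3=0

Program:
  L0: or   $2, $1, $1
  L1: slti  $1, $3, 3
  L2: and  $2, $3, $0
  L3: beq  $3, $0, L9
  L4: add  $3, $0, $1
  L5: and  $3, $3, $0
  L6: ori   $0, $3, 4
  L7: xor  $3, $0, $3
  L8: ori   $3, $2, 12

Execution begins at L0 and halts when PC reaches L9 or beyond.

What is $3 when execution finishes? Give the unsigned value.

  step pc=0: or   $2, $1, $1  regs=(0,10,10,0)
  step pc=1: slti  $1, $3, 3  regs=(0,1,10,0)
  step pc=2: and  $2, $3, $0  regs=(0,1,0,0)
  step pc=3: beq  $3, $0, L9  cond=T  regs=(0,1,0,0)
  step pc=4: add  $3, $0, $1  regs=(0,1,0,1)

1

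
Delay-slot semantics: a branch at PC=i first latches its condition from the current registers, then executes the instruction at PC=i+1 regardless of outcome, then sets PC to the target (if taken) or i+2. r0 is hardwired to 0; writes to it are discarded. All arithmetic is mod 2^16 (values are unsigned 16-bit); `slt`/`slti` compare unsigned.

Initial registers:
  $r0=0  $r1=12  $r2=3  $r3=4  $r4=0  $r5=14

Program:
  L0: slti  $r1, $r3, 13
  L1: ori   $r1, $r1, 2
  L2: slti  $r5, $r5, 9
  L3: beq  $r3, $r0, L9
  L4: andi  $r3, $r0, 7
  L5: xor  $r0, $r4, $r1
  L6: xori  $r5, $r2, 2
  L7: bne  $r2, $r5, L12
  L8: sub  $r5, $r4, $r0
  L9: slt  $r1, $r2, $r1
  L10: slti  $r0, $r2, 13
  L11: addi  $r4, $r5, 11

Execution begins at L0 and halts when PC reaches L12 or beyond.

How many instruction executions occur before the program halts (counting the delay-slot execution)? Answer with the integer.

PC=0  slti  $r1, $r3, 13     | $r0=0 $r1=1 $r2=3 $r3=4 $r4=0 $r5=14
PC=1  ori   $r1, $r1, 2      | $r0=0 $r1=3 $r2=3 $r3=4 $r4=0 $r5=14
PC=2  slti  $r5, $r5, 9      | $r0=0 $r1=3 $r2=3 $r3=4 $r4=0 $r5=0
PC=3  beq  $r3, $r0, L9      | $r0=0 $r1=3 $r2=3 $r3=4 $r4=0 $r5=0  [not taken]
PC=4  andi  $r3, $r0, 7      | $r0=0 $r1=3 $r2=3 $r3=0 $r4=0 $r5=0
PC=5  xor  $r0, $r4, $r1     | $r0=0 $r1=3 $r2=3 $r3=0 $r4=0 $r5=0
PC=6  xori  $r5, $r2, 2      | $r0=0 $r1=3 $r2=3 $r3=0 $r4=0 $r5=1
PC=7  bne  $r2, $r5, L12     | $r0=0 $r1=3 $r2=3 $r3=0 $r4=0 $r5=1  [TAKEN]
PC=8  sub  $r5, $r4, $r0     | $r0=0 $r1=3 $r2=3 $r3=0 $r4=0 $r5=0

9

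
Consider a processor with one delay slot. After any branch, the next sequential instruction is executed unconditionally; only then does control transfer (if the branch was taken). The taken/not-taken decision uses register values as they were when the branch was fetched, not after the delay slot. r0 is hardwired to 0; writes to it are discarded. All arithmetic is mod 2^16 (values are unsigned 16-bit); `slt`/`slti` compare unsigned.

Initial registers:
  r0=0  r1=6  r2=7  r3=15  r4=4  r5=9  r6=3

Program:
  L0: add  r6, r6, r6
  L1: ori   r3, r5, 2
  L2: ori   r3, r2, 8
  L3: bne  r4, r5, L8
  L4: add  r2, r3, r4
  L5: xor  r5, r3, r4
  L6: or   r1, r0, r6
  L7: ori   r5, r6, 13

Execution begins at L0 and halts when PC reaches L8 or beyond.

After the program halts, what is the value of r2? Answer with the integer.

PC=0  add  r6, r6, r6        | r0=0 r1=6 r2=7 r3=15 r4=4 r5=9 r6=6
PC=1  ori   r3, r5, 2        | r0=0 r1=6 r2=7 r3=11 r4=4 r5=9 r6=6
PC=2  ori   r3, r2, 8        | r0=0 r1=6 r2=7 r3=15 r4=4 r5=9 r6=6
PC=3  bne  r4, r5, L8        | r0=0 r1=6 r2=7 r3=15 r4=4 r5=9 r6=6  [TAKEN]
PC=4  add  r2, r3, r4        | r0=0 r1=6 r2=19 r3=15 r4=4 r5=9 r6=6

19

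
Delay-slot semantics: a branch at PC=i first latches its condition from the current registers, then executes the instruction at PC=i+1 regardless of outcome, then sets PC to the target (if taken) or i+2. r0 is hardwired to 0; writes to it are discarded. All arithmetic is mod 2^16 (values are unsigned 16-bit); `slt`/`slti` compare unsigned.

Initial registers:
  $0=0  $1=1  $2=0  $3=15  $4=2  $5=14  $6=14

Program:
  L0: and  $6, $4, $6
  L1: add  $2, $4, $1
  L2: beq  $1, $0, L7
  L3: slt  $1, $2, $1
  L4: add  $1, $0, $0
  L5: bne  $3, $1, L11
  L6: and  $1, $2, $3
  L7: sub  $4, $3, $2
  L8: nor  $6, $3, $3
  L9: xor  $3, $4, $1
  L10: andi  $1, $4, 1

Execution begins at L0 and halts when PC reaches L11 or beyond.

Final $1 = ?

[0] and  $6, $4, $6  →  {$0:0, $1:1, $2:0, $3:15, $4:2, $5:14, $6:2}
[1] add  $2, $4, $1  →  {$0:0, $1:1, $2:3, $3:15, $4:2, $5:14, $6:2}
[2] beq  $1, $0, L7  →  {$0:0, $1:1, $2:3, $3:15, $4:2, $5:14, $6:2}  ⟨branch fallthrough⟩
[3] slt  $1, $2, $1  →  {$0:0, $1:0, $2:3, $3:15, $4:2, $5:14, $6:2}
[4] add  $1, $0, $0  →  {$0:0, $1:0, $2:3, $3:15, $4:2, $5:14, $6:2}
[5] bne  $3, $1, L11  →  {$0:0, $1:0, $2:3, $3:15, $4:2, $5:14, $6:2}  ⟨branch taken⟩
[6] and  $1, $2, $3  →  {$0:0, $1:3, $2:3, $3:15, $4:2, $5:14, $6:2}

3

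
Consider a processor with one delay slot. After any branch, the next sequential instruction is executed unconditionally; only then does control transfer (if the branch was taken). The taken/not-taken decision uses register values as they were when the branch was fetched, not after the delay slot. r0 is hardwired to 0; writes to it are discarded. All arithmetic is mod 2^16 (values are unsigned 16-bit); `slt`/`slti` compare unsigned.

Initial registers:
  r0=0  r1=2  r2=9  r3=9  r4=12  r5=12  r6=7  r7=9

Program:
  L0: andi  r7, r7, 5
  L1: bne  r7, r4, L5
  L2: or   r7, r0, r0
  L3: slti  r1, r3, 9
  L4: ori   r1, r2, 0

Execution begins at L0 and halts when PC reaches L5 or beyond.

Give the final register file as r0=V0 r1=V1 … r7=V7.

r0=0 r1=2 r2=9 r3=9 r4=12 r5=12 r6=7 r7=0

[0] andi  r7, r7, 5  →  {r0:0, r1:2, r2:9, r3:9, r4:12, r5:12, r6:7, r7:1}
[1] bne  r7, r4, L5  →  {r0:0, r1:2, r2:9, r3:9, r4:12, r5:12, r6:7, r7:1}  ⟨branch taken⟩
[2] or   r7, r0, r0  →  {r0:0, r1:2, r2:9, r3:9, r4:12, r5:12, r6:7, r7:0}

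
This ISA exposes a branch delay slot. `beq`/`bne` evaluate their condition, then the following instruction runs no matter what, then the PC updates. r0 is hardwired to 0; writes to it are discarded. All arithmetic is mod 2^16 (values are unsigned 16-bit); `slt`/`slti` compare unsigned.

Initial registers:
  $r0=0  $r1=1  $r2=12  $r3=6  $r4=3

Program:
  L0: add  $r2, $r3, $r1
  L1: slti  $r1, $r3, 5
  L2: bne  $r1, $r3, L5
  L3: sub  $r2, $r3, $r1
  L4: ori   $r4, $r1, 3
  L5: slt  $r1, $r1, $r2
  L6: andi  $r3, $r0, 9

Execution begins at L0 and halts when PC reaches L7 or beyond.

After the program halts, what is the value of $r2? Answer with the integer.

6

#0 add  $r2, $r3, $r1 ; 0/1/7/6/3
#1 slti  $r1, $r3, 5 ; 0/0/7/6/3
#2 bne  $r1, $r3, L5 ; 0/0/7/6/3 ; →target
#3 sub  $r2, $r3, $r1 ; 0/0/6/6/3
#5 slt  $r1, $r1, $r2 ; 0/1/6/6/3
#6 andi  $r3, $r0, 9 ; 0/1/6/0/3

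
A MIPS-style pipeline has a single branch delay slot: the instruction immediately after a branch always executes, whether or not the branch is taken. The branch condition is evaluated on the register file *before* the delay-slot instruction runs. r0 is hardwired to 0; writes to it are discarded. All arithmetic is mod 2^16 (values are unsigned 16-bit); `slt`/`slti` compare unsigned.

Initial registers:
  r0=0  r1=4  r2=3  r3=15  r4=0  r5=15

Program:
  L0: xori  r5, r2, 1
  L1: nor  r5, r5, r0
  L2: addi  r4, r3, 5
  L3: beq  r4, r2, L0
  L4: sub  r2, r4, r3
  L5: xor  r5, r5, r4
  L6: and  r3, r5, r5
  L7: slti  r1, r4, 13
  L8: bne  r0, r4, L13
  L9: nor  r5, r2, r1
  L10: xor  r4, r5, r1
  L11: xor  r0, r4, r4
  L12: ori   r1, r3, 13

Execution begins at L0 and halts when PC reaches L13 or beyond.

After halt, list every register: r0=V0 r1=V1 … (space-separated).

PC=0  xori  r5, r2, 1        | r0=0 r1=4 r2=3 r3=15 r4=0 r5=2
PC=1  nor  r5, r5, r0        | r0=0 r1=4 r2=3 r3=15 r4=0 r5=65533
PC=2  addi  r4, r3, 5        | r0=0 r1=4 r2=3 r3=15 r4=20 r5=65533
PC=3  beq  r4, r2, L0        | r0=0 r1=4 r2=3 r3=15 r4=20 r5=65533  [not taken]
PC=4  sub  r2, r4, r3        | r0=0 r1=4 r2=5 r3=15 r4=20 r5=65533
PC=5  xor  r5, r5, r4        | r0=0 r1=4 r2=5 r3=15 r4=20 r5=65513
PC=6  and  r3, r5, r5        | r0=0 r1=4 r2=5 r3=65513 r4=20 r5=65513
PC=7  slti  r1, r4, 13       | r0=0 r1=0 r2=5 r3=65513 r4=20 r5=65513
PC=8  bne  r0, r4, L13       | r0=0 r1=0 r2=5 r3=65513 r4=20 r5=65513  [TAKEN]
PC=9  nor  r5, r2, r1        | r0=0 r1=0 r2=5 r3=65513 r4=20 r5=65530

r0=0 r1=0 r2=5 r3=65513 r4=20 r5=65530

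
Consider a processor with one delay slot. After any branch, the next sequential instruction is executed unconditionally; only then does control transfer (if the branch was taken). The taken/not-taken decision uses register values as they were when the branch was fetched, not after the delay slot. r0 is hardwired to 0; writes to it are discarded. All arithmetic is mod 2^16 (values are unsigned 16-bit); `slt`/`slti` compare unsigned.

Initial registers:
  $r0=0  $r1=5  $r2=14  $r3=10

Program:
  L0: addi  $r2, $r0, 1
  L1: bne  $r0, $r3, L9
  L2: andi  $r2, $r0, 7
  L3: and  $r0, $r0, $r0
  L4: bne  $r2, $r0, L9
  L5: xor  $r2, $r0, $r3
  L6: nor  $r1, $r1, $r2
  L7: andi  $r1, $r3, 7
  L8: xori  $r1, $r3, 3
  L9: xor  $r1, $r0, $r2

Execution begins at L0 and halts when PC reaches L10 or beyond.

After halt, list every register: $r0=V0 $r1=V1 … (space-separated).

#0 addi  $r2, $r0, 1 ; 0/5/1/10
#1 bne  $r0, $r3, L9 ; 0/5/1/10 ; →target
#2 andi  $r2, $r0, 7 ; 0/5/0/10
#9 xor  $r1, $r0, $r2 ; 0/0/0/10

$r0=0 $r1=0 $r2=0 $r3=10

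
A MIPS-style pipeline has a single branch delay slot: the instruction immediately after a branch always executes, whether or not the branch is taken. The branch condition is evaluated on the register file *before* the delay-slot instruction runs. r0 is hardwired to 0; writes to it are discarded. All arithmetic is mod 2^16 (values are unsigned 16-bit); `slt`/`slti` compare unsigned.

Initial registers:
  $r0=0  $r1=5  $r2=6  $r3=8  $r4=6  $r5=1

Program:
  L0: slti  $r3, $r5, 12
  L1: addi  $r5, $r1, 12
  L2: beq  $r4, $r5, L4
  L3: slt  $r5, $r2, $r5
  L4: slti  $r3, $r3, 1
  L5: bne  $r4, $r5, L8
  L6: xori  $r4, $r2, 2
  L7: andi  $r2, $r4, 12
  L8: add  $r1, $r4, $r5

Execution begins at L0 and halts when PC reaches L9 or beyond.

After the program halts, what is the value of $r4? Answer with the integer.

4

[0] slti  $r3, $r5, 12  →  {$r0:0, $r1:5, $r2:6, $r3:1, $r4:6, $r5:1}
[1] addi  $r5, $r1, 12  →  {$r0:0, $r1:5, $r2:6, $r3:1, $r4:6, $r5:17}
[2] beq  $r4, $r5, L4  →  {$r0:0, $r1:5, $r2:6, $r3:1, $r4:6, $r5:17}  ⟨branch fallthrough⟩
[3] slt  $r5, $r2, $r5  →  {$r0:0, $r1:5, $r2:6, $r3:1, $r4:6, $r5:1}
[4] slti  $r3, $r3, 1  →  {$r0:0, $r1:5, $r2:6, $r3:0, $r4:6, $r5:1}
[5] bne  $r4, $r5, L8  →  {$r0:0, $r1:5, $r2:6, $r3:0, $r4:6, $r5:1}  ⟨branch taken⟩
[6] xori  $r4, $r2, 2  →  {$r0:0, $r1:5, $r2:6, $r3:0, $r4:4, $r5:1}
[8] add  $r1, $r4, $r5  →  {$r0:0, $r1:5, $r2:6, $r3:0, $r4:4, $r5:1}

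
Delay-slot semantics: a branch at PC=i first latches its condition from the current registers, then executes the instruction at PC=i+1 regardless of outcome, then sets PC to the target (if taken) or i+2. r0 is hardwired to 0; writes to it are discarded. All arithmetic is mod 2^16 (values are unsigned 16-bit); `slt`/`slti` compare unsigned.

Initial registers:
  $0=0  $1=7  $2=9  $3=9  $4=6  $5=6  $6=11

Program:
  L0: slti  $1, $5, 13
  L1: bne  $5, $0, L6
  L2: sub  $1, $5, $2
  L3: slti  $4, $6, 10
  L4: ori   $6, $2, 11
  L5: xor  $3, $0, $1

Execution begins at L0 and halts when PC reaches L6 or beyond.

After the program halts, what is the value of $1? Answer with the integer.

65533

[0] slti  $1, $5, 13  →  {$0:0, $1:1, $2:9, $3:9, $4:6, $5:6, $6:11}
[1] bne  $5, $0, L6  →  {$0:0, $1:1, $2:9, $3:9, $4:6, $5:6, $6:11}  ⟨branch taken⟩
[2] sub  $1, $5, $2  →  {$0:0, $1:65533, $2:9, $3:9, $4:6, $5:6, $6:11}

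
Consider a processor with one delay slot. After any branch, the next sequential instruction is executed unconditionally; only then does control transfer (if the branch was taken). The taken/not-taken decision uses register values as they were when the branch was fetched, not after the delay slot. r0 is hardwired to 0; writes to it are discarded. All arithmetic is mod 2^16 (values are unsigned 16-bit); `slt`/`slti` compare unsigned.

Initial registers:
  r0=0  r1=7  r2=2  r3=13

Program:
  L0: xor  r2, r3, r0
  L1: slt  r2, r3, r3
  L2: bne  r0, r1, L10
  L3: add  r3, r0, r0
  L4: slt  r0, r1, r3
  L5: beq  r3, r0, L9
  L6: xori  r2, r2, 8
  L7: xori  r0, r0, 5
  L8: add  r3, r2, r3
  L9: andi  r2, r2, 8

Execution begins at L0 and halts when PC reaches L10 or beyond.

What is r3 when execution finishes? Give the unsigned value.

  step pc=0: xor  r2, r3, r0  regs=(0,7,13,13)
  step pc=1: slt  r2, r3, r3  regs=(0,7,0,13)
  step pc=2: bne  r0, r1, L10  cond=T  regs=(0,7,0,13)
  step pc=3: add  r3, r0, r0  regs=(0,7,0,0)

0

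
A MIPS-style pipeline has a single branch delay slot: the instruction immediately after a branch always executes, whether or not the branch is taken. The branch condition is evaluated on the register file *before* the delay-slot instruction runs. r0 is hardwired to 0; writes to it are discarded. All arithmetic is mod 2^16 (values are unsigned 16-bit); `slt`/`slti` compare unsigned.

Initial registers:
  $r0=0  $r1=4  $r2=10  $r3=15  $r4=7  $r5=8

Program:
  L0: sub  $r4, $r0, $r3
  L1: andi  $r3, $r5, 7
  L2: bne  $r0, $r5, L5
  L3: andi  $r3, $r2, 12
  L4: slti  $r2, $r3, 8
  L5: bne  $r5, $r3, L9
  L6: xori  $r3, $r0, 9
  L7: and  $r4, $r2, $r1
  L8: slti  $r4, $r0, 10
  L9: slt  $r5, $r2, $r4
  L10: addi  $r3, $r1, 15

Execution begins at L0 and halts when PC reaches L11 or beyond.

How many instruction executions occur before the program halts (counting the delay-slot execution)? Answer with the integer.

10

PC=0  sub  $r4, $r0, $r3     | $r0=0 $r1=4 $r2=10 $r3=15 $r4=65521 $r5=8
PC=1  andi  $r3, $r5, 7      | $r0=0 $r1=4 $r2=10 $r3=0 $r4=65521 $r5=8
PC=2  bne  $r0, $r5, L5      | $r0=0 $r1=4 $r2=10 $r3=0 $r4=65521 $r5=8  [TAKEN]
PC=3  andi  $r3, $r2, 12     | $r0=0 $r1=4 $r2=10 $r3=8 $r4=65521 $r5=8
PC=5  bne  $r5, $r3, L9      | $r0=0 $r1=4 $r2=10 $r3=8 $r4=65521 $r5=8  [not taken]
PC=6  xori  $r3, $r0, 9      | $r0=0 $r1=4 $r2=10 $r3=9 $r4=65521 $r5=8
PC=7  and  $r4, $r2, $r1     | $r0=0 $r1=4 $r2=10 $r3=9 $r4=0 $r5=8
PC=8  slti  $r4, $r0, 10     | $r0=0 $r1=4 $r2=10 $r3=9 $r4=1 $r5=8
PC=9  slt  $r5, $r2, $r4     | $r0=0 $r1=4 $r2=10 $r3=9 $r4=1 $r5=0
PC=10 addi  $r3, $r1, 15     | $r0=0 $r1=4 $r2=10 $r3=19 $r4=1 $r5=0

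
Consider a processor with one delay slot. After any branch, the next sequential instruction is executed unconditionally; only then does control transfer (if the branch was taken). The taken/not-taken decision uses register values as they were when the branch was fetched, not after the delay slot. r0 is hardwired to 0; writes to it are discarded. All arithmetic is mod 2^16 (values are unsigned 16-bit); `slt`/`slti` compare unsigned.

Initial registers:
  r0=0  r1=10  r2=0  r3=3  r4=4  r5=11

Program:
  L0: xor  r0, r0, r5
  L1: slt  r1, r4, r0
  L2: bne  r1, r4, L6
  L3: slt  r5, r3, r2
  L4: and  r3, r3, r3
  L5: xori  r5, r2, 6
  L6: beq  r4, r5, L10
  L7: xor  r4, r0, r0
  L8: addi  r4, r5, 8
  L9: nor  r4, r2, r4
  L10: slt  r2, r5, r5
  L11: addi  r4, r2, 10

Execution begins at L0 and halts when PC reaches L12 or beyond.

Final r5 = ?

  step pc=0: xor  r0, r0, r5  regs=(0,10,0,3,4,11)
  step pc=1: slt  r1, r4, r0  regs=(0,0,0,3,4,11)
  step pc=2: bne  r1, r4, L6  cond=T  regs=(0,0,0,3,4,11)
  step pc=3: slt  r5, r3, r2  regs=(0,0,0,3,4,0)
  step pc=6: beq  r4, r5, L10  cond=F  regs=(0,0,0,3,4,0)
  step pc=7: xor  r4, r0, r0  regs=(0,0,0,3,0,0)
  step pc=8: addi  r4, r5, 8  regs=(0,0,0,3,8,0)
  step pc=9: nor  r4, r2, r4  regs=(0,0,0,3,65527,0)
  step pc=10: slt  r2, r5, r5  regs=(0,0,0,3,65527,0)
  step pc=11: addi  r4, r2, 10  regs=(0,0,0,3,10,0)

0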